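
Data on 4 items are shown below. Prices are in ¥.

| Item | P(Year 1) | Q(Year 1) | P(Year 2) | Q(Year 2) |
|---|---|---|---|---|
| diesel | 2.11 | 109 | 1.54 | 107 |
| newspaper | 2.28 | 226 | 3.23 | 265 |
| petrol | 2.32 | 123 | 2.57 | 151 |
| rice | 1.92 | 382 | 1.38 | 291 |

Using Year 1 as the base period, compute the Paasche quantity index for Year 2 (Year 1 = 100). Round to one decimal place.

Paasche quantity index uses current-period prices as weights.
ΣP(Year 2)·Q(Year 2) = 1.54×107 + 3.23×265 + 2.57×151 + 1.38×291 = 164.78 + 855.95 + 388.07 + 401.58 = 1810.38
ΣP(Year 2)·Q(Year 1) = 1.54×109 + 3.23×226 + 2.57×123 + 1.38×382 = 167.86 + 729.98 + 316.11 + 527.16 = 1741.11
Index = 1810.38 / 1741.11 × 100 = 103.9785

104.0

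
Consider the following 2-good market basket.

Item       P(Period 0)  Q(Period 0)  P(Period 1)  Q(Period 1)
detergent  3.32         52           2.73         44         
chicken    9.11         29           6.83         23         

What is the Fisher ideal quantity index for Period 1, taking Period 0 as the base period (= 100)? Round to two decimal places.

81.47

Laspeyres component (base-period weights):
ΣP(Period 0)Q(Period 1) = 3.32×44 + 9.11×23 = 146.08 + 209.53 = 355.61
ΣP(Period 0)Q(Period 0) = 3.32×52 + 9.11×29 = 172.64 + 264.19 = 436.83
L = 355.61 / 436.83 × 100 = 81.4070
Paasche component (current-period weights):
ΣP(Period 1)Q(Period 1) = 2.73×44 + 6.83×23 = 120.12 + 157.09 = 277.21
ΣP(Period 1)Q(Period 0) = 2.73×52 + 6.83×29 = 141.96 + 198.07 = 340.03
P = 277.21 / 340.03 × 100 = 81.5252
Fisher = √(L × P) = √(81.4070 × 81.5252) = 81.4660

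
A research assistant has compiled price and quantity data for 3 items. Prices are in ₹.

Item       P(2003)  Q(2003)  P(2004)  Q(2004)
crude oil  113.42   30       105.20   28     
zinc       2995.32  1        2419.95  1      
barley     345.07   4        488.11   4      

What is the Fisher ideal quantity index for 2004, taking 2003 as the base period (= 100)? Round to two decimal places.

Laspeyres component (base-period weights):
ΣP(2003)Q(2004) = 113.42×28 + 2995.32×1 + 345.07×4 = 3175.76 + 2995.32 + 1380.28 = 7551.36
ΣP(2003)Q(2003) = 113.42×30 + 2995.32×1 + 345.07×4 = 3402.6 + 2995.32 + 1380.28 = 7778.2
L = 7551.36 / 7778.2 × 100 = 97.0836
Paasche component (current-period weights):
ΣP(2004)Q(2004) = 105.20×28 + 2419.95×1 + 488.11×4 = 2945.6 + 2419.95 + 1952.44 = 7317.99
ΣP(2004)Q(2003) = 105.20×30 + 2419.95×1 + 488.11×4 = 3156 + 2419.95 + 1952.44 = 7528.39
P = 7317.99 / 7528.39 × 100 = 97.2052
Fisher = √(L × P) = √(97.0836 × 97.2052) = 97.1444

97.14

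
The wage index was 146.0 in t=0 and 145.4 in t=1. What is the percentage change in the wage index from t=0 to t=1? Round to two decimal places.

-0.41%

Change = (145.4 − 146.0) / 146.0 × 100
       = -0.6 / 146.0 × 100 = -0.4110%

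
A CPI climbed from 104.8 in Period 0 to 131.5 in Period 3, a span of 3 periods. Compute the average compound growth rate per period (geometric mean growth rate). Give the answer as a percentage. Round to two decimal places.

7.86%

Growth factor = (131.5/104.8)^(1/3) = (1.254771)^(1/3) = 1.078586
Growth rate = 1.078586 − 1 = 0.078586 = 7.8586%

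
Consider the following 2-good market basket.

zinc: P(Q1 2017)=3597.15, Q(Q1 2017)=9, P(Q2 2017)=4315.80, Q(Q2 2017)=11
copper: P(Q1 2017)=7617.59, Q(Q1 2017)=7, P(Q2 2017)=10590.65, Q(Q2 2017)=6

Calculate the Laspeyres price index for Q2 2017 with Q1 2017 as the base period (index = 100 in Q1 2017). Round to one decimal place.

131.8

Laspeyres price index uses base-period quantities as weights.
ΣP(Q2 2017)·Q(Q1 2017) = 4315.80×9 + 10590.65×7 = 38842.2 + 74134.55 = 112976.75
ΣP(Q1 2017)·Q(Q1 2017) = 3597.15×9 + 7617.59×7 = 32374.35 + 53323.13 = 85697.48
Index = 112976.75 / 85697.48 × 100 = 131.8321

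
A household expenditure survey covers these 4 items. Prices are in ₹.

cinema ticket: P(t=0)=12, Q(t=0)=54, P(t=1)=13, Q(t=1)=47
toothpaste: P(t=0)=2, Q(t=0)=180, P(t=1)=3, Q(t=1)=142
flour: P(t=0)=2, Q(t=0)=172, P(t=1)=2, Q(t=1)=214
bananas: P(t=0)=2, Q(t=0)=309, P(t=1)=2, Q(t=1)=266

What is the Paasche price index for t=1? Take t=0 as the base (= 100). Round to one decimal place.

110.5

Paasche price index uses current-period quantities as weights.
ΣP(t=1)·Q(t=1) = 13×47 + 3×142 + 2×214 + 2×266 = 611 + 426 + 428 + 532 = 1997
ΣP(t=0)·Q(t=1) = 12×47 + 2×142 + 2×214 + 2×266 = 564 + 284 + 428 + 532 = 1808
Index = 1997 / 1808 × 100 = 110.4535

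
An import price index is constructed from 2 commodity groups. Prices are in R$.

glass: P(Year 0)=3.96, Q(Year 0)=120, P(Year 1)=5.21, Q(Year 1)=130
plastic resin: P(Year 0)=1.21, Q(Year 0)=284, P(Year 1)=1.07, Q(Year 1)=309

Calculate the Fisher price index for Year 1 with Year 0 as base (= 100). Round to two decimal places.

Laspeyres component (base-period weights):
ΣP(Year 1)Q(Year 0) = 5.21×120 + 1.07×284 = 625.2 + 303.88 = 929.08
ΣP(Year 0)Q(Year 0) = 3.96×120 + 1.21×284 = 475.2 + 343.64 = 818.84
L = 929.08 / 818.84 × 100 = 113.4629
Paasche component (current-period weights):
ΣP(Year 1)Q(Year 1) = 5.21×130 + 1.07×309 = 677.3 + 330.63 = 1007.93
ΣP(Year 0)Q(Year 1) = 3.96×130 + 1.21×309 = 514.8 + 373.89 = 888.69
P = 1007.93 / 888.69 × 100 = 113.4175
Fisher = √(L × P) = √(113.4629 × 113.4175) = 113.4402

113.44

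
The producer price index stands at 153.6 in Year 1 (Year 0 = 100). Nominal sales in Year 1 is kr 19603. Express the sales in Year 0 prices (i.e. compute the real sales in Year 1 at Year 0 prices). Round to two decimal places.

12762.37

Real = Nominal ÷ (Index/100) = 19603 ÷ (153.6/100)
     = 19603 ÷ 1.536 = 12762.3698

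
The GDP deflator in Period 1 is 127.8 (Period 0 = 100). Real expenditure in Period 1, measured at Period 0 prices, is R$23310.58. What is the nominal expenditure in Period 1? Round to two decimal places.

29790.92

Nominal = Real × (Index/100) = 23310.58 × (127.8/100)
        = 23310.58 × 1.278 = 29790.9212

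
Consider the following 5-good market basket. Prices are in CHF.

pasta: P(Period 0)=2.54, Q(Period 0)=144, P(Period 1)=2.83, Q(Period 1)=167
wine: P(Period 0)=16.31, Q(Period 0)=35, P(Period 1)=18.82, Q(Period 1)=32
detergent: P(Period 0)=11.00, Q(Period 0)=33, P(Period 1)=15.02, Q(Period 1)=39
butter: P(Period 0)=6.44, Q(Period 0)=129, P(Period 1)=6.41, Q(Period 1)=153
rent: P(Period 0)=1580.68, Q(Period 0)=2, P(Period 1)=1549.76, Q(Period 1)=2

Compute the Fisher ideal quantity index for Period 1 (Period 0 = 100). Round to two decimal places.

104.47

Laspeyres component (base-period weights):
ΣP(Period 0)Q(Period 1) = 2.54×167 + 16.31×32 + 11.00×39 + 6.44×153 + 1580.68×2 = 424.18 + 521.92 + 429 + 985.32 + 3161.36 = 5521.78
ΣP(Period 0)Q(Period 0) = 2.54×144 + 16.31×35 + 11.00×33 + 6.44×129 + 1580.68×2 = 365.76 + 570.85 + 363 + 830.76 + 3161.36 = 5291.73
L = 5521.78 / 5291.73 × 100 = 104.3473
Paasche component (current-period weights):
ΣP(Period 1)Q(Period 1) = 2.83×167 + 18.82×32 + 15.02×39 + 6.41×153 + 1549.76×2 = 472.61 + 602.24 + 585.78 + 980.73 + 3099.52 = 5740.88
ΣP(Period 1)Q(Period 0) = 2.83×144 + 18.82×35 + 15.02×33 + 6.41×129 + 1549.76×2 = 407.52 + 658.7 + 495.66 + 826.89 + 3099.52 = 5488.29
P = 5740.88 / 5488.29 × 100 = 104.6023
Fisher = √(L × P) = √(104.3473 × 104.6023) = 104.4748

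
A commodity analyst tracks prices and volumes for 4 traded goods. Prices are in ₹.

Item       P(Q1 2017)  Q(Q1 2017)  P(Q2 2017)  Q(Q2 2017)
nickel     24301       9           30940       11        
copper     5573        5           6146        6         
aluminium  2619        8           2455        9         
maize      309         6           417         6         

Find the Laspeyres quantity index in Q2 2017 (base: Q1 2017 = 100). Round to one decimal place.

121.1

Laspeyres quantity index uses base-period prices as weights.
ΣP(Q1 2017)·Q(Q2 2017) = 24301×11 + 5573×6 + 2619×9 + 309×6 = 267311 + 33438 + 23571 + 1854 = 326174
ΣP(Q1 2017)·Q(Q1 2017) = 24301×9 + 5573×5 + 2619×8 + 309×6 = 218709 + 27865 + 20952 + 1854 = 269380
Index = 326174 / 269380 × 100 = 121.0832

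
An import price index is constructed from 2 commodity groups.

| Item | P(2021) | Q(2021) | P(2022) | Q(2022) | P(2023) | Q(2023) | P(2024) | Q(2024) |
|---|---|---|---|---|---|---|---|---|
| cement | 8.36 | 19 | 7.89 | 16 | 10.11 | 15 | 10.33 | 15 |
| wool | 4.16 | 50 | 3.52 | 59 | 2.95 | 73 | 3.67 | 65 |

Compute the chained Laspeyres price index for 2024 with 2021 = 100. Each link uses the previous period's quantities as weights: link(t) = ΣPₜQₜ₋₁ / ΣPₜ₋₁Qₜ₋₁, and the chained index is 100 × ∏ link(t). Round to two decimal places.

Link 2021→2022:
ΣP(2022)Q(2021) = 7.89×19 + 3.52×50 = 149.91 + 176 = 325.91
ΣP(2021)Q(2021) = 8.36×19 + 4.16×50 = 158.84 + 208 = 366.84
link = 325.91/366.84 = 0.888425
Link 2022→2023:
ΣP(2023)Q(2022) = 10.11×16 + 2.95×59 = 161.76 + 174.05 = 335.81
ΣP(2022)Q(2022) = 7.89×16 + 3.52×59 = 126.24 + 207.68 = 333.92
link = 335.81/333.92 = 1.005660
Link 2023→2024:
ΣP(2024)Q(2023) = 10.33×15 + 3.67×73 = 154.95 + 267.91 = 422.86
ΣP(2023)Q(2023) = 10.11×15 + 2.95×73 = 151.65 + 215.35 = 367
link = 422.86/367 = 1.152207
Chained index = 100 × 0.888425 × 1.005660 × 1.152207 = 102.9444

102.94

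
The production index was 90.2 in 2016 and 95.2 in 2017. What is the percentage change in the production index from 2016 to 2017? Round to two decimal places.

5.54%

Change = (95.2 − 90.2) / 90.2 × 100
       = 5.0 / 90.2 × 100 = 5.5432%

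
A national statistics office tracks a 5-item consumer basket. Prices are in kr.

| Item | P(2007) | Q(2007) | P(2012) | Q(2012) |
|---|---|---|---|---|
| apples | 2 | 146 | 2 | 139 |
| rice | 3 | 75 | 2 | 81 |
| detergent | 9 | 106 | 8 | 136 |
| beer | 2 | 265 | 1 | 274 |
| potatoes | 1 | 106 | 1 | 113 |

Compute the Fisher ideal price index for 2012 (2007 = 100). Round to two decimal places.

Laspeyres component (base-period weights):
ΣP(2012)Q(2007) = 2×146 + 2×75 + 8×106 + 1×265 + 1×106 = 292 + 150 + 848 + 265 + 106 = 1661
ΣP(2007)Q(2007) = 2×146 + 3×75 + 9×106 + 2×265 + 1×106 = 292 + 225 + 954 + 530 + 106 = 2107
L = 1661 / 2107 × 100 = 78.8325
Paasche component (current-period weights):
ΣP(2012)Q(2012) = 2×139 + 2×81 + 8×136 + 1×274 + 1×113 = 278 + 162 + 1088 + 274 + 113 = 1915
ΣP(2007)Q(2012) = 2×139 + 3×81 + 9×136 + 2×274 + 1×113 = 278 + 243 + 1224 + 548 + 113 = 2406
P = 1915 / 2406 × 100 = 79.5927
Fisher = √(L × P) = √(78.8325 × 79.5927) = 79.2117

79.21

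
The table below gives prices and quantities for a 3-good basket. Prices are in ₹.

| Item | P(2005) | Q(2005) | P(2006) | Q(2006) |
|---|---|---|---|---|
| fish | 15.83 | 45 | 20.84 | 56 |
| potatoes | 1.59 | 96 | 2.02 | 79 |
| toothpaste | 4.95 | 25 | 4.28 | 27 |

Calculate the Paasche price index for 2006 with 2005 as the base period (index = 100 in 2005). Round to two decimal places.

125.87

Paasche price index uses current-period quantities as weights.
ΣP(2006)·Q(2006) = 20.84×56 + 2.02×79 + 4.28×27 = 1167.04 + 159.58 + 115.56 = 1442.18
ΣP(2005)·Q(2006) = 15.83×56 + 1.59×79 + 4.95×27 = 886.48 + 125.61 + 133.65 = 1145.74
Index = 1442.18 / 1145.74 × 100 = 125.8732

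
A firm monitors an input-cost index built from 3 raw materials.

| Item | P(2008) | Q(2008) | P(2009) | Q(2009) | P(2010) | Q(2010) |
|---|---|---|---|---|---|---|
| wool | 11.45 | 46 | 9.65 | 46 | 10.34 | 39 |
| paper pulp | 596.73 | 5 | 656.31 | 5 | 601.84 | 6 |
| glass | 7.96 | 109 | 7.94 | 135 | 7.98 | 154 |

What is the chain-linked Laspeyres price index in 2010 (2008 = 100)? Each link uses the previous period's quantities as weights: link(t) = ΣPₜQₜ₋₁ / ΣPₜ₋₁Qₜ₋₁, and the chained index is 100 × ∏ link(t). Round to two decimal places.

Link 2008→2009:
ΣP(2009)Q(2008) = 9.65×46 + 656.31×5 + 7.94×109 = 443.9 + 3281.55 + 865.46 = 4590.91
ΣP(2008)Q(2008) = 11.45×46 + 596.73×5 + 7.96×109 = 526.7 + 2983.65 + 867.64 = 4377.99
link = 4590.91/4377.99 = 1.048634
Link 2009→2010:
ΣP(2010)Q(2009) = 10.34×46 + 601.84×5 + 7.98×135 = 475.64 + 3009.2 + 1077.3 = 4562.14
ΣP(2009)Q(2009) = 9.65×46 + 656.31×5 + 7.94×135 = 443.9 + 3281.55 + 1071.9 = 4797.35
link = 4562.14/4797.35 = 0.950971
Chained index = 100 × 1.048634 × 0.950971 = 99.7221

99.72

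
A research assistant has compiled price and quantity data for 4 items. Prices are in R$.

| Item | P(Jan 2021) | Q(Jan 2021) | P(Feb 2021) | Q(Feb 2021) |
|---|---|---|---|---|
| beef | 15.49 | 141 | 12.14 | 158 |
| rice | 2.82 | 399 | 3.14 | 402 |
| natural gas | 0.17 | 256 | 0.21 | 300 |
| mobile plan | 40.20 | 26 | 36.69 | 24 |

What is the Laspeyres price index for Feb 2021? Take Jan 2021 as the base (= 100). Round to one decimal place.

Laspeyres price index uses base-period quantities as weights.
ΣP(Feb 2021)·Q(Jan 2021) = 12.14×141 + 3.14×399 + 0.21×256 + 36.69×26 = 1711.74 + 1252.86 + 53.76 + 953.94 = 3972.3
ΣP(Jan 2021)·Q(Jan 2021) = 15.49×141 + 2.82×399 + 0.17×256 + 40.20×26 = 2184.09 + 1125.18 + 43.52 + 1045.2 = 4397.99
Index = 3972.3 / 4397.99 × 100 = 90.3208

90.3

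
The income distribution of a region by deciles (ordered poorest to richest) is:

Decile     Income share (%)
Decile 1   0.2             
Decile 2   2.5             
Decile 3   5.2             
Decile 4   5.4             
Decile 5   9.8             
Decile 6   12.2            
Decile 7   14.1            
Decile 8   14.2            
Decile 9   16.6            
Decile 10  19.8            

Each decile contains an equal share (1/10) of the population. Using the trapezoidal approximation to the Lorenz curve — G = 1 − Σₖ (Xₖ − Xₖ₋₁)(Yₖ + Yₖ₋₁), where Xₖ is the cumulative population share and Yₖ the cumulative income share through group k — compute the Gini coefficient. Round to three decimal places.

Cumulative income shares Yₖ: 0.0020, 0.0270, 0.0790, 0.1330, 0.2310, 0.3530, 0.4940, 0.6360, 0.8020, 1.0000
Σ (Xₖ−Xₖ₋₁)(Yₖ+Yₖ₋₁) = (1/10)(0.0020+0.0000) + (1/10)(0.0270+0.0020) + (1/10)(0.0790+0.0270) + (1/10)(0.1330+0.0790) + (1/10)(0.2310+0.1330) + (1/10)(0.3530+0.2310) + (1/10)(0.4940+0.3530) + (1/10)(0.6360+0.4940) + (1/10)(0.8020+0.6360) + (1/10)(1.0000+0.8020)
  = 0.0002 + 0.0029 + 0.0106 + 0.0212 + 0.0364 + 0.0584 + 0.0847 + 0.1130 + 0.1438 + 0.1802 = 0.6514
G = 1 − 0.6514 = 0.3486

0.349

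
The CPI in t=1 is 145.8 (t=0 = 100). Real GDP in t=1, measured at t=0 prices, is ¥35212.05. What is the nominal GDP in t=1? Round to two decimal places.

51339.17

Nominal = Real × (Index/100) = 35212.05 × (145.8/100)
        = 35212.05 × 1.458 = 51339.1689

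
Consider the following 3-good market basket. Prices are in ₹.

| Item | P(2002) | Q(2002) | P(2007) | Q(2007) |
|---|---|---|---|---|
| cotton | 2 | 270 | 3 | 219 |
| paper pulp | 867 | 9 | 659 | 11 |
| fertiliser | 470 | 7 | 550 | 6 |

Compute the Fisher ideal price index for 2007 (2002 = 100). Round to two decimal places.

Laspeyres component (base-period weights):
ΣP(2007)Q(2002) = 3×270 + 659×9 + 550×7 = 810 + 5931 + 3850 = 10591
ΣP(2002)Q(2002) = 2×270 + 867×9 + 470×7 = 540 + 7803 + 3290 = 11633
L = 10591 / 11633 × 100 = 91.0427
Paasche component (current-period weights):
ΣP(2007)Q(2007) = 3×219 + 659×11 + 550×6 = 657 + 7249 + 3300 = 11206
ΣP(2002)Q(2007) = 2×219 + 867×11 + 470×6 = 438 + 9537 + 2820 = 12795
P = 11206 / 12795 × 100 = 87.5811
Fisher = √(L × P) = √(91.0427 × 87.5811) = 89.2951

89.30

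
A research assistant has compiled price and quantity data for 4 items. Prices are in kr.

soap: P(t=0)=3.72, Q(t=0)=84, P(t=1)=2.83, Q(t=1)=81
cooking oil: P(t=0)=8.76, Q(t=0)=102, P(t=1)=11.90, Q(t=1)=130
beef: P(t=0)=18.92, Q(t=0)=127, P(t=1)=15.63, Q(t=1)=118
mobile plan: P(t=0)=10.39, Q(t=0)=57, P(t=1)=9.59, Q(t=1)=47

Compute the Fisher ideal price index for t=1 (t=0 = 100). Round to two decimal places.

Laspeyres component (base-period weights):
ΣP(t=1)Q(t=0) = 2.83×84 + 11.90×102 + 15.63×127 + 9.59×57 = 237.72 + 1213.8 + 1985.01 + 546.63 = 3983.16
ΣP(t=0)Q(t=0) = 3.72×84 + 8.76×102 + 18.92×127 + 10.39×57 = 312.48 + 893.52 + 2402.84 + 592.23 = 4201.07
L = 3983.16 / 4201.07 × 100 = 94.8130
Paasche component (current-period weights):
ΣP(t=1)Q(t=1) = 2.83×81 + 11.90×130 + 15.63×118 + 9.59×47 = 229.23 + 1547 + 1844.34 + 450.73 = 4071.3
ΣP(t=0)Q(t=1) = 3.72×81 + 8.76×130 + 18.92×118 + 10.39×47 = 301.32 + 1138.8 + 2232.56 + 488.33 = 4161.01
P = 4071.3 / 4161.01 × 100 = 97.8440
Fisher = √(L × P) = √(94.8130 × 97.8440) = 96.3166

96.32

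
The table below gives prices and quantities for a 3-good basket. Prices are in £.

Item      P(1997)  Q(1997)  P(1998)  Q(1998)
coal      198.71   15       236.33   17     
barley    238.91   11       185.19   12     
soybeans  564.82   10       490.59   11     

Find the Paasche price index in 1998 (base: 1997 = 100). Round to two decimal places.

93.40

Paasche price index uses current-period quantities as weights.
ΣP(1998)·Q(1998) = 236.33×17 + 185.19×12 + 490.59×11 = 4017.61 + 2222.28 + 5396.49 = 11636.38
ΣP(1997)·Q(1998) = 198.71×17 + 238.91×12 + 564.82×11 = 3378.07 + 2866.92 + 6213.02 = 12458.01
Index = 11636.38 / 12458.01 × 100 = 93.4048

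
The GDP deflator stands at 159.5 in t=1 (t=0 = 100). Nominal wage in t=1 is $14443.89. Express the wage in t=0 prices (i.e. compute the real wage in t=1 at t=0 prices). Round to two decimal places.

9055.73

Real = Nominal ÷ (Index/100) = 14443.89 ÷ (159.5/100)
     = 14443.89 ÷ 1.595 = 9055.7304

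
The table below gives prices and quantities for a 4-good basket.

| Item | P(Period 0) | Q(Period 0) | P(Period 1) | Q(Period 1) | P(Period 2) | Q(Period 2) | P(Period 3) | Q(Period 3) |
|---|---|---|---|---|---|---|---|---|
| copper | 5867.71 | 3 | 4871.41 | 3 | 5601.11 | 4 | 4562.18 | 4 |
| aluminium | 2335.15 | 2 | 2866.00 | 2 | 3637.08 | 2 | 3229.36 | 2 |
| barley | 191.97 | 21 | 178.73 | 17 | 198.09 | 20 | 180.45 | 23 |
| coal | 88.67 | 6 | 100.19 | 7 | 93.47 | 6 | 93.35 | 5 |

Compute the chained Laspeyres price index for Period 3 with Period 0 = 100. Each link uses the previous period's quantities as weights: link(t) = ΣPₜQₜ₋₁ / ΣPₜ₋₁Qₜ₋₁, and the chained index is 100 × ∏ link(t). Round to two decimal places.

Link Period 0→Period 1:
ΣP(Period 1)Q(Period 0) = 4871.41×3 + 2866.00×2 + 178.73×21 + 100.19×6 = 14614.23 + 5732 + 3753.33 + 601.14 = 24700.7
ΣP(Period 0)Q(Period 0) = 5867.71×3 + 2335.15×2 + 191.97×21 + 88.67×6 = 17603.13 + 4670.3 + 4031.37 + 532.02 = 26836.82
link = 24700.7/26836.82 = 0.920403
Link Period 1→Period 2:
ΣP(Period 2)Q(Period 1) = 5601.11×3 + 3637.08×2 + 198.09×17 + 93.47×7 = 16803.33 + 7274.16 + 3367.53 + 654.29 = 28099.31
ΣP(Period 1)Q(Period 1) = 4871.41×3 + 2866.00×2 + 178.73×17 + 100.19×7 = 14614.23 + 5732 + 3038.41 + 701.33 = 24085.97
link = 28099.31/24085.97 = 1.166626
Link Period 2→Period 3:
ΣP(Period 3)Q(Period 2) = 4562.18×4 + 3229.36×2 + 180.45×20 + 93.35×6 = 18248.72 + 6458.72 + 3609 + 560.1 = 28876.54
ΣP(Period 2)Q(Period 2) = 5601.11×4 + 3637.08×2 + 198.09×20 + 93.47×6 = 22404.44 + 7274.16 + 3961.8 + 560.82 = 34201.22
link = 28876.54/34201.22 = 0.844313
Chained index = 100 × 0.920403 × 1.166626 × 0.844313 = 90.6595

90.66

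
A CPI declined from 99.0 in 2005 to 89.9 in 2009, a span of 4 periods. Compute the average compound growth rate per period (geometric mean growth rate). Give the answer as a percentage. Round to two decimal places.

-2.38%

Growth factor = (89.9/99.0)^(1/4) = (0.908081)^(1/4) = 0.976183
Growth rate = 0.976183 − 1 = -0.023817 = -2.3817%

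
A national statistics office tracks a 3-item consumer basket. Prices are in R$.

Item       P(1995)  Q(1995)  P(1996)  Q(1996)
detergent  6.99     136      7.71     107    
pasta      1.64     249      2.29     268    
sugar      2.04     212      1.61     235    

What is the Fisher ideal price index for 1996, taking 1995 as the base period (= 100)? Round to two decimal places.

109.21

Laspeyres component (base-period weights):
ΣP(1996)Q(1995) = 7.71×136 + 2.29×249 + 1.61×212 = 1048.56 + 570.21 + 341.32 = 1960.09
ΣP(1995)Q(1995) = 6.99×136 + 1.64×249 + 2.04×212 = 950.64 + 408.36 + 432.48 = 1791.48
L = 1960.09 / 1791.48 × 100 = 109.4118
Paasche component (current-period weights):
ΣP(1996)Q(1996) = 7.71×107 + 2.29×268 + 1.61×235 = 824.97 + 613.72 + 378.35 = 1817.04
ΣP(1995)Q(1996) = 6.99×107 + 1.64×268 + 2.04×235 = 747.93 + 439.52 + 479.4 = 1666.85
P = 1817.04 / 1666.85 × 100 = 109.0104
Fisher = √(L × P) = √(109.4118 × 109.0104) = 109.2109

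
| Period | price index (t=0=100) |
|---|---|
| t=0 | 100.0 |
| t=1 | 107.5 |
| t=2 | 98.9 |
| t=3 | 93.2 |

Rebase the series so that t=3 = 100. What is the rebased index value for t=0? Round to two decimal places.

107.30

Rebased(t=0) = 100.0 / 93.2 × 100 = 107.2961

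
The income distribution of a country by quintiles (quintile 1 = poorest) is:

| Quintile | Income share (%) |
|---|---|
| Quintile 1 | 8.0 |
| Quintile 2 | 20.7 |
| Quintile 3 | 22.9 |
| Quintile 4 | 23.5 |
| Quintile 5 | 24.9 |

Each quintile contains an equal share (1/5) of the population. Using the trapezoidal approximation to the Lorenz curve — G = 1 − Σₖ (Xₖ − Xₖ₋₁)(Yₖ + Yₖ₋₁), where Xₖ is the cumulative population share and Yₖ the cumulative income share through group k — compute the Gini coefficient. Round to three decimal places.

Cumulative income shares Yₖ: 0.0800, 0.2870, 0.5160, 0.7510, 1.0000
Σ (Xₖ−Xₖ₋₁)(Yₖ+Yₖ₋₁) = (1/5)(0.0800+0.0000) + (1/5)(0.2870+0.0800) + (1/5)(0.5160+0.2870) + (1/5)(0.7510+0.5160) + (1/5)(1.0000+0.7510)
  = 0.0160 + 0.0734 + 0.1606 + 0.2534 + 0.3502 = 0.8536
G = 1 − 0.8536 = 0.1464

0.146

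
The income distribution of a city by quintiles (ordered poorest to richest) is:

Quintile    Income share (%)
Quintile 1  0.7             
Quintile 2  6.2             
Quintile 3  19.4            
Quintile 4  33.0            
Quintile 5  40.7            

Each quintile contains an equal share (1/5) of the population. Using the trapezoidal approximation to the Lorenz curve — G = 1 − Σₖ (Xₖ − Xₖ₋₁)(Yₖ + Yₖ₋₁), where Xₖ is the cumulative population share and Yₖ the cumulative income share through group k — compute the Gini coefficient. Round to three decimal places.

0.427

Cumulative income shares Yₖ: 0.0070, 0.0690, 0.2630, 0.5930, 1.0000
Σ (Xₖ−Xₖ₋₁)(Yₖ+Yₖ₋₁) = (1/5)(0.0070+0.0000) + (1/5)(0.0690+0.0070) + (1/5)(0.2630+0.0690) + (1/5)(0.5930+0.2630) + (1/5)(1.0000+0.5930)
  = 0.0014 + 0.0152 + 0.0664 + 0.1712 + 0.3186 = 0.5728
G = 1 − 0.5728 = 0.4272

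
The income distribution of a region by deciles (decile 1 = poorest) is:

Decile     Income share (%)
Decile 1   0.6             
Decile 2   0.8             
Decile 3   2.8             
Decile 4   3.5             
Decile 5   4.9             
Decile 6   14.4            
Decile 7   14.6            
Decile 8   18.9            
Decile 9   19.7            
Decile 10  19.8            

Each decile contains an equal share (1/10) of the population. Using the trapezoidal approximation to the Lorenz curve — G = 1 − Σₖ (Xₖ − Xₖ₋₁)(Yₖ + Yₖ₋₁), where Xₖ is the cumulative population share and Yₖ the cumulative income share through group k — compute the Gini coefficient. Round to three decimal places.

0.428

Cumulative income shares Yₖ: 0.0060, 0.0140, 0.0420, 0.0770, 0.1260, 0.2700, 0.4160, 0.6050, 0.8020, 1.0000
Σ (Xₖ−Xₖ₋₁)(Yₖ+Yₖ₋₁) = (1/10)(0.0060+0.0000) + (1/10)(0.0140+0.0060) + (1/10)(0.0420+0.0140) + (1/10)(0.0770+0.0420) + (1/10)(0.1260+0.0770) + (1/10)(0.2700+0.1260) + (1/10)(0.4160+0.2700) + (1/10)(0.6050+0.4160) + (1/10)(0.8020+0.6050) + (1/10)(1.0000+0.8020)
  = 0.0006 + 0.0020 + 0.0056 + 0.0119 + 0.0203 + 0.0396 + 0.0686 + 0.1021 + 0.1407 + 0.1802 = 0.5716
G = 1 − 0.5716 = 0.4284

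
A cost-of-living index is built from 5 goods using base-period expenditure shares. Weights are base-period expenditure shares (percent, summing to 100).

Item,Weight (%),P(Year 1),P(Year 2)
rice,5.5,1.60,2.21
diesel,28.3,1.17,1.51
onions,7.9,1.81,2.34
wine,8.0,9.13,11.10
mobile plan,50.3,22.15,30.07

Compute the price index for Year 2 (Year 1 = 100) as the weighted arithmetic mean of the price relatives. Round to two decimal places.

rice: 5.5 × (2.21/1.60) = 5.5 × 1.381250 = 7.5969
diesel: 28.3 × (1.51/1.17) = 28.3 × 1.290598 = 36.5239
onions: 7.9 × (2.34/1.81) = 7.9 × 1.292818 = 10.2133
wine: 8.0 × (11.10/9.13) = 8.0 × 1.215772 = 9.7262
mobile plan: 50.3 × (30.07/22.15) = 50.3 × 1.357562 = 68.2854
Index = Σ wᵢ·(p₁ᵢ/p₀ᵢ) = 7.5969 + 36.5239 + 10.2133 + 9.7262 + 68.2854 = 132.3456

132.35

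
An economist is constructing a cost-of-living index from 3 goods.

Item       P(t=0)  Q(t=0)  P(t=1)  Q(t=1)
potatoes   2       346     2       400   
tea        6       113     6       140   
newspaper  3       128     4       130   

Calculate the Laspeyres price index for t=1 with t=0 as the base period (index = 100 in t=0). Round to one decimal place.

107.3

Laspeyres price index uses base-period quantities as weights.
ΣP(t=1)·Q(t=0) = 2×346 + 6×113 + 4×128 = 692 + 678 + 512 = 1882
ΣP(t=0)·Q(t=0) = 2×346 + 6×113 + 3×128 = 692 + 678 + 384 = 1754
Index = 1882 / 1754 × 100 = 107.2976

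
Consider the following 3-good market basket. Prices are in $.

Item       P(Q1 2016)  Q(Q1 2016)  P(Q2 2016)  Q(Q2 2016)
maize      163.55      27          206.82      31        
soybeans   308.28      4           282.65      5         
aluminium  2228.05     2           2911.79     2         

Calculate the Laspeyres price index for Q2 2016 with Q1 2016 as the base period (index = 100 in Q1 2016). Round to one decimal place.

124.1

Laspeyres price index uses base-period quantities as weights.
ΣP(Q2 2016)·Q(Q1 2016) = 206.82×27 + 282.65×4 + 2911.79×2 = 5584.14 + 1130.6 + 5823.58 = 12538.32
ΣP(Q1 2016)·Q(Q1 2016) = 163.55×27 + 308.28×4 + 2228.05×2 = 4415.85 + 1233.12 + 4456.1 = 10105.07
Index = 12538.32 / 10105.07 × 100 = 124.0795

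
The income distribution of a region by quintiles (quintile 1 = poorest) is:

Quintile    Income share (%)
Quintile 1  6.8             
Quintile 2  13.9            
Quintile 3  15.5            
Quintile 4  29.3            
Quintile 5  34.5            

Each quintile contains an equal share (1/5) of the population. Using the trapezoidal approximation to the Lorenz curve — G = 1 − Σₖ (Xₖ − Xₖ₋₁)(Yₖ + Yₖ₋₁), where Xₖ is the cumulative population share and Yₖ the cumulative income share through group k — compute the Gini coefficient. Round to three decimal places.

0.283

Cumulative income shares Yₖ: 0.0680, 0.2070, 0.3620, 0.6550, 1.0000
Σ (Xₖ−Xₖ₋₁)(Yₖ+Yₖ₋₁) = (1/5)(0.0680+0.0000) + (1/5)(0.2070+0.0680) + (1/5)(0.3620+0.2070) + (1/5)(0.6550+0.3620) + (1/5)(1.0000+0.6550)
  = 0.0136 + 0.0550 + 0.1138 + 0.2034 + 0.3310 = 0.7168
G = 1 − 0.7168 = 0.2832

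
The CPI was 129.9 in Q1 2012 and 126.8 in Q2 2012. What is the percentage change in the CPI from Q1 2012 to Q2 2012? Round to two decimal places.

Change = (126.8 − 129.9) / 129.9 × 100
       = -3.1 / 129.9 × 100 = -2.3865%

-2.39%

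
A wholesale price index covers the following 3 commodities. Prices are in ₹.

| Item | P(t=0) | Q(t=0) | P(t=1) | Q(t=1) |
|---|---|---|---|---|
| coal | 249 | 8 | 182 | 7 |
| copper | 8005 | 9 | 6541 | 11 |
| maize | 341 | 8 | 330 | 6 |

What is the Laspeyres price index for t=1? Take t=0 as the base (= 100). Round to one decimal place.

82.0

Laspeyres price index uses base-period quantities as weights.
ΣP(t=1)·Q(t=0) = 182×8 + 6541×9 + 330×8 = 1456 + 58869 + 2640 = 62965
ΣP(t=0)·Q(t=0) = 249×8 + 8005×9 + 341×8 = 1992 + 72045 + 2728 = 76765
Index = 62965 / 76765 × 100 = 82.0231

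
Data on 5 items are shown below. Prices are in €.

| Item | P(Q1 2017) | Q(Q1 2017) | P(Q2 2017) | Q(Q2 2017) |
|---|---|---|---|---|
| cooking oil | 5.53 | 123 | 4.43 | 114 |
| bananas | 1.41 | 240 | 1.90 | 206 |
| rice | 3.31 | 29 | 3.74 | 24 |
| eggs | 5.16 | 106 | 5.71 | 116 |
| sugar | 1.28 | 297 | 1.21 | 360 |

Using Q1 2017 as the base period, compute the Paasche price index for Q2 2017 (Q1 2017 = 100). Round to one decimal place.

101.2

Paasche price index uses current-period quantities as weights.
ΣP(Q2 2017)·Q(Q2 2017) = 4.43×114 + 1.90×206 + 3.74×24 + 5.71×116 + 1.21×360 = 505.02 + 391.4 + 89.76 + 662.36 + 435.6 = 2084.14
ΣP(Q1 2017)·Q(Q2 2017) = 5.53×114 + 1.41×206 + 3.31×24 + 5.16×116 + 1.28×360 = 630.42 + 290.46 + 79.44 + 598.56 + 460.8 = 2059.68
Index = 2084.14 / 2059.68 × 100 = 101.1876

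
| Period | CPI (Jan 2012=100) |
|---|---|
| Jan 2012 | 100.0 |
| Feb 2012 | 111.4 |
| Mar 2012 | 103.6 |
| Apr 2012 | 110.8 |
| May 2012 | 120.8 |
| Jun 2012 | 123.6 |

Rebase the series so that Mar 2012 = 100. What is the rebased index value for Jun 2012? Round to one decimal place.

Rebased(Jun 2012) = 123.6 / 103.6 × 100 = 119.3050

119.3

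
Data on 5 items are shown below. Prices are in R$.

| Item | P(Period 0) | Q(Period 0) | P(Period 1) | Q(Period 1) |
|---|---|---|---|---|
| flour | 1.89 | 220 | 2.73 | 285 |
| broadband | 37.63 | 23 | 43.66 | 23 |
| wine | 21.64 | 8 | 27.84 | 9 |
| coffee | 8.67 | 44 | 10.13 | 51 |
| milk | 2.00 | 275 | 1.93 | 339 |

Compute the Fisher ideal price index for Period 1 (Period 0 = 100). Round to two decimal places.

Laspeyres component (base-period weights):
ΣP(Period 1)Q(Period 0) = 2.73×220 + 43.66×23 + 27.84×8 + 10.13×44 + 1.93×275 = 600.6 + 1004.18 + 222.72 + 445.72 + 530.75 = 2803.97
ΣP(Period 0)Q(Period 0) = 1.89×220 + 37.63×23 + 21.64×8 + 8.67×44 + 2.00×275 = 415.8 + 865.49 + 173.12 + 381.48 + 550 = 2385.89
L = 2803.97 / 2385.89 × 100 = 117.5230
Paasche component (current-period weights):
ΣP(Period 1)Q(Period 1) = 2.73×285 + 43.66×23 + 27.84×9 + 10.13×51 + 1.93×339 = 778.05 + 1004.18 + 250.56 + 516.63 + 654.27 = 3203.69
ΣP(Period 0)Q(Period 1) = 1.89×285 + 37.63×23 + 21.64×9 + 8.67×51 + 2.00×339 = 538.65 + 865.49 + 194.76 + 442.17 + 678 = 2719.07
P = 3203.69 / 2719.07 × 100 = 117.8230
Fisher = √(L × P) = √(117.5230 × 117.8230) = 117.6729

117.67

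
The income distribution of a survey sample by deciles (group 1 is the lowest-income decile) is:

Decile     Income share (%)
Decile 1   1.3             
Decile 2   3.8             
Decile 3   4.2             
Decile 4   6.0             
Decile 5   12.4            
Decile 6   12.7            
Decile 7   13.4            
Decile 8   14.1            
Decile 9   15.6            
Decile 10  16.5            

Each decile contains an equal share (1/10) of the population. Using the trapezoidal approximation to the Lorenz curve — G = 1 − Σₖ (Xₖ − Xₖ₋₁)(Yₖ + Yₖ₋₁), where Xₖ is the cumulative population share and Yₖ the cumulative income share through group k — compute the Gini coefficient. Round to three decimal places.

Cumulative income shares Yₖ: 0.0130, 0.0510, 0.0930, 0.1530, 0.2770, 0.4040, 0.5380, 0.6790, 0.8350, 1.0000
Σ (Xₖ−Xₖ₋₁)(Yₖ+Yₖ₋₁) = (1/10)(0.0130+0.0000) + (1/10)(0.0510+0.0130) + (1/10)(0.0930+0.0510) + (1/10)(0.1530+0.0930) + (1/10)(0.2770+0.1530) + (1/10)(0.4040+0.2770) + (1/10)(0.5380+0.4040) + (1/10)(0.6790+0.5380) + (1/10)(0.8350+0.6790) + (1/10)(1.0000+0.8350)
  = 0.0013 + 0.0064 + 0.0144 + 0.0246 + 0.0430 + 0.0681 + 0.0942 + 0.1217 + 0.1514 + 0.1835 = 0.7086
G = 1 − 0.7086 = 0.2914

0.291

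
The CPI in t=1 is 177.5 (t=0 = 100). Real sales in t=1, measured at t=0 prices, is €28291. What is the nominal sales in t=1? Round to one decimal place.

Nominal = Real × (Index/100) = 28291 × (177.5/100)
        = 28291 × 1.775 = 50216.5250

50216.5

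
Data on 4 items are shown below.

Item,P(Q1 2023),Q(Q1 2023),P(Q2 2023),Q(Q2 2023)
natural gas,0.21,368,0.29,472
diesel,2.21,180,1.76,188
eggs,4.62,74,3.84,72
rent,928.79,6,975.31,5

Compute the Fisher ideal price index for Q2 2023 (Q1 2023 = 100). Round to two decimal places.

102.51

Laspeyres component (base-period weights):
ΣP(Q2 2023)Q(Q1 2023) = 0.29×368 + 1.76×180 + 3.84×74 + 975.31×6 = 106.72 + 316.8 + 284.16 + 5851.86 = 6559.54
ΣP(Q1 2023)Q(Q1 2023) = 0.21×368 + 2.21×180 + 4.62×74 + 928.79×6 = 77.28 + 397.8 + 341.88 + 5572.74 = 6389.7
L = 6559.54 / 6389.7 × 100 = 102.6580
Paasche component (current-period weights):
ΣP(Q2 2023)Q(Q2 2023) = 0.29×472 + 1.76×188 + 3.84×72 + 975.31×5 = 136.88 + 330.88 + 276.48 + 4876.55 = 5620.79
ΣP(Q1 2023)Q(Q2 2023) = 0.21×472 + 2.21×188 + 4.62×72 + 928.79×5 = 99.12 + 415.48 + 332.64 + 4643.95 = 5491.19
P = 5620.79 / 5491.19 × 100 = 102.3601
Fisher = √(L × P) = √(102.6580 × 102.3601) = 102.5090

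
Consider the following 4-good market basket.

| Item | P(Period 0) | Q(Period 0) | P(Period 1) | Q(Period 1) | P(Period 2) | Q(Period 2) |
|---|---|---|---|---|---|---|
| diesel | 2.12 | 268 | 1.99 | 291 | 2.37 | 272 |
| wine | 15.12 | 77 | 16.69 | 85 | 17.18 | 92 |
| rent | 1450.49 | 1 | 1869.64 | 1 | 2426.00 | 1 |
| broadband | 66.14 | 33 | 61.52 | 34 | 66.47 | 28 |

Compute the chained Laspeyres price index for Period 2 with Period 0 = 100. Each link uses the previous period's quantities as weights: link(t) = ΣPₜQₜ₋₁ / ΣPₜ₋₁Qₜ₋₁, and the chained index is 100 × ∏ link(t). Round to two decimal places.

122.26

Link Period 0→Period 1:
ΣP(Period 1)Q(Period 0) = 1.99×268 + 16.69×77 + 1869.64×1 + 61.52×33 = 533.32 + 1285.13 + 1869.64 + 2030.16 = 5718.25
ΣP(Period 0)Q(Period 0) = 2.12×268 + 15.12×77 + 1450.49×1 + 66.14×33 = 568.16 + 1164.24 + 1450.49 + 2182.62 = 5365.51
link = 5718.25/5365.51 = 1.065742
Link Period 1→Period 2:
ΣP(Period 2)Q(Period 1) = 2.37×291 + 17.18×85 + 2426.00×1 + 66.47×34 = 689.67 + 1460.3 + 2426 + 2259.98 = 6835.95
ΣP(Period 1)Q(Period 1) = 1.99×291 + 16.69×85 + 1869.64×1 + 61.52×34 = 579.09 + 1418.65 + 1869.64 + 2091.68 = 5959.06
link = 6835.95/5959.06 = 1.147152
Chained index = 100 × 1.065742 × 1.147152 = 122.2569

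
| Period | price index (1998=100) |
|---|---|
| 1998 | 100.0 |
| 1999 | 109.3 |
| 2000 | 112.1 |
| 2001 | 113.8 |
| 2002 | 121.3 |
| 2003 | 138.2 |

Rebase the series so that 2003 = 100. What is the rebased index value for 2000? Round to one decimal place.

Rebased(2000) = 112.1 / 138.2 × 100 = 81.1143

81.1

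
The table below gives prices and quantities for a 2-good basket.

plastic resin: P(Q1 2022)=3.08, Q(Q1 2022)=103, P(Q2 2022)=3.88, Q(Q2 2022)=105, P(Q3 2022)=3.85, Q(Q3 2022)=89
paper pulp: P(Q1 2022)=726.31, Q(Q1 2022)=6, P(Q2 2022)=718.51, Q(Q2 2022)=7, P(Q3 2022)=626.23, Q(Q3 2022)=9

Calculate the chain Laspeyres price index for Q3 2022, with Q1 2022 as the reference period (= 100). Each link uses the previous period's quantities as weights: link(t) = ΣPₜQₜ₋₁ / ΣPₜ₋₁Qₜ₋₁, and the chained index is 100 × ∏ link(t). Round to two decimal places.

88.73

Link Q1 2022→Q2 2022:
ΣP(Q2 2022)Q(Q1 2022) = 3.88×103 + 718.51×6 = 399.64 + 4311.06 = 4710.7
ΣP(Q1 2022)Q(Q1 2022) = 3.08×103 + 726.31×6 = 317.24 + 4357.86 = 4675.1
link = 4710.7/4675.1 = 1.007615
Link Q2 2022→Q3 2022:
ΣP(Q3 2022)Q(Q2 2022) = 3.85×105 + 626.23×7 = 404.25 + 4383.61 = 4787.86
ΣP(Q2 2022)Q(Q2 2022) = 3.88×105 + 718.51×7 = 407.4 + 5029.57 = 5436.97
link = 4787.86/5436.97 = 0.880612
Chained index = 100 × 1.007615 × 0.880612 = 88.7318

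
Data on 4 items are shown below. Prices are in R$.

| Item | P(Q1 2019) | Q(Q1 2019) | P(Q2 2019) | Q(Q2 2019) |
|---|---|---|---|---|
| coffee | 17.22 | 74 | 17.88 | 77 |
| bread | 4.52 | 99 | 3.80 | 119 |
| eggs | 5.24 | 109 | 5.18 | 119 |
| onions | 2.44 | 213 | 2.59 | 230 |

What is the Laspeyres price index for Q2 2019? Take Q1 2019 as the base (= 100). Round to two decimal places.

100.11

Laspeyres price index uses base-period quantities as weights.
ΣP(Q2 2019)·Q(Q1 2019) = 17.88×74 + 3.80×99 + 5.18×109 + 2.59×213 = 1323.12 + 376.2 + 564.62 + 551.67 = 2815.61
ΣP(Q1 2019)·Q(Q1 2019) = 17.22×74 + 4.52×99 + 5.24×109 + 2.44×213 = 1274.28 + 447.48 + 571.16 + 519.72 = 2812.64
Index = 2815.61 / 2812.64 × 100 = 100.1056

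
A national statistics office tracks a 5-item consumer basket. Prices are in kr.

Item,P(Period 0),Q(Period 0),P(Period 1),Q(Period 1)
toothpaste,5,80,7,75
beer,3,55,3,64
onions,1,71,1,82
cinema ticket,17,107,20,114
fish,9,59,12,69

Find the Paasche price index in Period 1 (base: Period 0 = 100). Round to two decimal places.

Paasche price index uses current-period quantities as weights.
ΣP(Period 1)·Q(Period 1) = 7×75 + 3×64 + 1×82 + 20×114 + 12×69 = 525 + 192 + 82 + 2280 + 828 = 3907
ΣP(Period 0)·Q(Period 1) = 5×75 + 3×64 + 1×82 + 17×114 + 9×69 = 375 + 192 + 82 + 1938 + 621 = 3208
Index = 3907 / 3208 × 100 = 121.7893

121.79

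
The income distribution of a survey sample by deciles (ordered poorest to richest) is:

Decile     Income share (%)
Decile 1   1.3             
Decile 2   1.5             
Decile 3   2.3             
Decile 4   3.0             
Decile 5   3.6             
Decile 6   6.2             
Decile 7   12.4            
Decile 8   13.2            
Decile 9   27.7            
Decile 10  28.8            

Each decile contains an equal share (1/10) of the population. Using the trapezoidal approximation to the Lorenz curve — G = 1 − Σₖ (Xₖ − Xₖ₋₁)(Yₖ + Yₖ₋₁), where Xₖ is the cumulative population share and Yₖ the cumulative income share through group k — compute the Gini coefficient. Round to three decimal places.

Cumulative income shares Yₖ: 0.0130, 0.0280, 0.0510, 0.0810, 0.1170, 0.1790, 0.3030, 0.4350, 0.7120, 1.0000
Σ (Xₖ−Xₖ₋₁)(Yₖ+Yₖ₋₁) = (1/10)(0.0130+0.0000) + (1/10)(0.0280+0.0130) + (1/10)(0.0510+0.0280) + (1/10)(0.0810+0.0510) + (1/10)(0.1170+0.0810) + (1/10)(0.1790+0.1170) + (1/10)(0.3030+0.1790) + (1/10)(0.4350+0.3030) + (1/10)(0.7120+0.4350) + (1/10)(1.0000+0.7120)
  = 0.0013 + 0.0041 + 0.0079 + 0.0132 + 0.0198 + 0.0296 + 0.0482 + 0.0738 + 0.1147 + 0.1712 = 0.4838
G = 1 − 0.4838 = 0.5162

0.516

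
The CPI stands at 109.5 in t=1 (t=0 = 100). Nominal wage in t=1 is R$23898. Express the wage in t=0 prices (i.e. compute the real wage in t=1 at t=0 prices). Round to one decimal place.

21824.7

Real = Nominal ÷ (Index/100) = 23898 ÷ (109.5/100)
     = 23898 ÷ 1.095 = 21824.6575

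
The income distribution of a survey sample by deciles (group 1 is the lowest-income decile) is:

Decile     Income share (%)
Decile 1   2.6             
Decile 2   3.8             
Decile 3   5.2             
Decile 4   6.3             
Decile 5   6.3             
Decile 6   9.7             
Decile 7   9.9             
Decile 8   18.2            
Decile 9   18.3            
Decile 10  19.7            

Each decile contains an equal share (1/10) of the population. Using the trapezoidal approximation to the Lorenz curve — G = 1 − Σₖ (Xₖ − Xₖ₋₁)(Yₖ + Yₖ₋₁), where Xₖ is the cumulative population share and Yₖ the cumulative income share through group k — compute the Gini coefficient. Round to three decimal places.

Cumulative income shares Yₖ: 0.0260, 0.0640, 0.1160, 0.1790, 0.2420, 0.3390, 0.4380, 0.6200, 0.8030, 1.0000
Σ (Xₖ−Xₖ₋₁)(Yₖ+Yₖ₋₁) = (1/10)(0.0260+0.0000) + (1/10)(0.0640+0.0260) + (1/10)(0.1160+0.0640) + (1/10)(0.1790+0.1160) + (1/10)(0.2420+0.1790) + (1/10)(0.3390+0.2420) + (1/10)(0.4380+0.3390) + (1/10)(0.6200+0.4380) + (1/10)(0.8030+0.6200) + (1/10)(1.0000+0.8030)
  = 0.0026 + 0.0090 + 0.0180 + 0.0295 + 0.0421 + 0.0581 + 0.0777 + 0.1058 + 0.1423 + 0.1803 = 0.6654
G = 1 − 0.6654 = 0.3346

0.335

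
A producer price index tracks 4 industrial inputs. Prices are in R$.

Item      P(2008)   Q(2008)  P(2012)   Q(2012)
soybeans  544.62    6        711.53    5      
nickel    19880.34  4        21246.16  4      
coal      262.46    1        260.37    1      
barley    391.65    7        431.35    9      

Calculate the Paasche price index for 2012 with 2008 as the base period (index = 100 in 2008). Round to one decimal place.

107.7

Paasche price index uses current-period quantities as weights.
ΣP(2012)·Q(2012) = 711.53×5 + 21246.16×4 + 260.37×1 + 431.35×9 = 3557.65 + 84984.64 + 260.37 + 3882.15 = 92684.81
ΣP(2008)·Q(2012) = 544.62×5 + 19880.34×4 + 262.46×1 + 391.65×9 = 2723.1 + 79521.36 + 262.46 + 3524.85 = 86031.77
Index = 92684.81 / 86031.77 × 100 = 107.7332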